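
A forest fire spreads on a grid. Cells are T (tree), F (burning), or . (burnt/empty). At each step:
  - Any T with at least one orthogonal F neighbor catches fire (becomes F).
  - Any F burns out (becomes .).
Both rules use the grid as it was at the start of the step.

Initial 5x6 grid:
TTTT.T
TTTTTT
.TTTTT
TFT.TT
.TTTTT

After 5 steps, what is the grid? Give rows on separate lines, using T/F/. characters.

Step 1: 4 trees catch fire, 1 burn out
  TTTT.T
  TTTTTT
  .FTTTT
  F.F.TT
  .FTTTT
Step 2: 3 trees catch fire, 4 burn out
  TTTT.T
  TFTTTT
  ..FTTT
  ....TT
  ..FTTT
Step 3: 5 trees catch fire, 3 burn out
  TFTT.T
  F.FTTT
  ...FTT
  ....TT
  ...FTT
Step 4: 5 trees catch fire, 5 burn out
  F.FT.T
  ...FTT
  ....FT
  ....TT
  ....FT
Step 5: 5 trees catch fire, 5 burn out
  ...F.T
  ....FT
  .....F
  ....FT
  .....F

...F.T
....FT
.....F
....FT
.....F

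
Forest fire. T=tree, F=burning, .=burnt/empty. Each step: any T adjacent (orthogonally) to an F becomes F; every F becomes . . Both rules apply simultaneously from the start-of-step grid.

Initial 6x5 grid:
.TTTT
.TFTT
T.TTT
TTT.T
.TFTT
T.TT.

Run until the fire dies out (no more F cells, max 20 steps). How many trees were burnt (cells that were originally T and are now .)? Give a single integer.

Answer: 20

Derivation:
Step 1: +8 fires, +2 burnt (F count now 8)
Step 2: +7 fires, +8 burnt (F count now 7)
Step 3: +4 fires, +7 burnt (F count now 4)
Step 4: +1 fires, +4 burnt (F count now 1)
Step 5: +0 fires, +1 burnt (F count now 0)
Fire out after step 5
Initially T: 21, now '.': 29
Total burnt (originally-T cells now '.'): 20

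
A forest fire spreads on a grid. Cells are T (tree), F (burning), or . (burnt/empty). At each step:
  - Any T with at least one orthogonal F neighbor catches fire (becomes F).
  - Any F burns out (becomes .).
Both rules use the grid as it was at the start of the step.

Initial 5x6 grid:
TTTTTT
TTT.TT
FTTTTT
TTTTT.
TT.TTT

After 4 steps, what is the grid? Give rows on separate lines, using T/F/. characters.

Step 1: 3 trees catch fire, 1 burn out
  TTTTTT
  FTT.TT
  .FTTTT
  FTTTT.
  TT.TTT
Step 2: 5 trees catch fire, 3 burn out
  FTTTTT
  .FT.TT
  ..FTTT
  .FTTT.
  FT.TTT
Step 3: 5 trees catch fire, 5 burn out
  .FTTTT
  ..F.TT
  ...FTT
  ..FTT.
  .F.TTT
Step 4: 3 trees catch fire, 5 burn out
  ..FTTT
  ....TT
  ....FT
  ...FT.
  ...TTT

..FTTT
....TT
....FT
...FT.
...TTT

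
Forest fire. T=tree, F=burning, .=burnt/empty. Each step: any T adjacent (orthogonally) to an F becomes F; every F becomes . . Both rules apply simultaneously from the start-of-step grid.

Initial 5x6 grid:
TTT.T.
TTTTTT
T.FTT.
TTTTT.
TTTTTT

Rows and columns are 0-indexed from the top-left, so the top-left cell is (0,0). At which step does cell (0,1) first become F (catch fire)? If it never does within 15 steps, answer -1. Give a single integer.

Step 1: cell (0,1)='T' (+3 fires, +1 burnt)
Step 2: cell (0,1)='T' (+7 fires, +3 burnt)
Step 3: cell (0,1)='F' (+7 fires, +7 burnt)
  -> target ignites at step 3
Step 4: cell (0,1)='.' (+6 fires, +7 burnt)
Step 5: cell (0,1)='.' (+1 fires, +6 burnt)
Step 6: cell (0,1)='.' (+0 fires, +1 burnt)
  fire out at step 6

3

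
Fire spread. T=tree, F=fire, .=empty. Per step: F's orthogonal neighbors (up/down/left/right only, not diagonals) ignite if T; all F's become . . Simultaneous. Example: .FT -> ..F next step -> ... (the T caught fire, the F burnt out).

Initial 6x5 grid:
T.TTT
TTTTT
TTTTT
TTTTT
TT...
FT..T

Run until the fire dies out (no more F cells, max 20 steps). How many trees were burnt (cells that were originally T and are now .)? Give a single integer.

Step 1: +2 fires, +1 burnt (F count now 2)
Step 2: +2 fires, +2 burnt (F count now 2)
Step 3: +2 fires, +2 burnt (F count now 2)
Step 4: +3 fires, +2 burnt (F count now 3)
Step 5: +4 fires, +3 burnt (F count now 4)
Step 6: +3 fires, +4 burnt (F count now 3)
Step 7: +3 fires, +3 burnt (F count now 3)
Step 8: +2 fires, +3 burnt (F count now 2)
Step 9: +1 fires, +2 burnt (F count now 1)
Step 10: +0 fires, +1 burnt (F count now 0)
Fire out after step 10
Initially T: 23, now '.': 29
Total burnt (originally-T cells now '.'): 22

Answer: 22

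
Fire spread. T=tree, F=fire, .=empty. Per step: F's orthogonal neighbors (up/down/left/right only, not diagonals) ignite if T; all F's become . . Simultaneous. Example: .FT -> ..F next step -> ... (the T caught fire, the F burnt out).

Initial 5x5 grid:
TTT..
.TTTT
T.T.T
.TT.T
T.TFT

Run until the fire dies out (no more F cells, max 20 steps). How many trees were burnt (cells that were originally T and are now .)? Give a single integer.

Step 1: +2 fires, +1 burnt (F count now 2)
Step 2: +2 fires, +2 burnt (F count now 2)
Step 3: +3 fires, +2 burnt (F count now 3)
Step 4: +2 fires, +3 burnt (F count now 2)
Step 5: +3 fires, +2 burnt (F count now 3)
Step 6: +1 fires, +3 burnt (F count now 1)
Step 7: +1 fires, +1 burnt (F count now 1)
Step 8: +0 fires, +1 burnt (F count now 0)
Fire out after step 8
Initially T: 16, now '.': 23
Total burnt (originally-T cells now '.'): 14

Answer: 14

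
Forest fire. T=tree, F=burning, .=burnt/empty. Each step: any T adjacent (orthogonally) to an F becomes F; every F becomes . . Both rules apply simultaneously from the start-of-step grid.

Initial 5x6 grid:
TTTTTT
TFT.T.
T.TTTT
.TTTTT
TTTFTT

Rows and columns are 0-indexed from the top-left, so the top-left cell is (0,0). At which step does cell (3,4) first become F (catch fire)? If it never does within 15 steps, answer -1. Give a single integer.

Step 1: cell (3,4)='T' (+6 fires, +2 burnt)
Step 2: cell (3,4)='F' (+9 fires, +6 burnt)
  -> target ignites at step 2
Step 3: cell (3,4)='.' (+5 fires, +9 burnt)
Step 4: cell (3,4)='.' (+3 fires, +5 burnt)
Step 5: cell (3,4)='.' (+1 fires, +3 burnt)
Step 6: cell (3,4)='.' (+0 fires, +1 burnt)
  fire out at step 6

2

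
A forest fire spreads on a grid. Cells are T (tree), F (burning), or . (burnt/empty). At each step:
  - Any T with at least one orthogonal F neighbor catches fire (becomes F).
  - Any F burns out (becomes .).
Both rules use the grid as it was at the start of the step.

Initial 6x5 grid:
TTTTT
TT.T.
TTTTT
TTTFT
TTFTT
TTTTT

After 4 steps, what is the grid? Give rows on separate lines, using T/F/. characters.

Step 1: 6 trees catch fire, 2 burn out
  TTTTT
  TT.T.
  TTTFT
  TTF.F
  TF.FT
  TTFTT
Step 2: 8 trees catch fire, 6 burn out
  TTTTT
  TT.F.
  TTF.F
  TF...
  F...F
  TF.FT
Step 3: 5 trees catch fire, 8 burn out
  TTTFT
  TT...
  TF...
  F....
  .....
  F...F
Step 4: 4 trees catch fire, 5 burn out
  TTF.F
  TF...
  F....
  .....
  .....
  .....

TTF.F
TF...
F....
.....
.....
.....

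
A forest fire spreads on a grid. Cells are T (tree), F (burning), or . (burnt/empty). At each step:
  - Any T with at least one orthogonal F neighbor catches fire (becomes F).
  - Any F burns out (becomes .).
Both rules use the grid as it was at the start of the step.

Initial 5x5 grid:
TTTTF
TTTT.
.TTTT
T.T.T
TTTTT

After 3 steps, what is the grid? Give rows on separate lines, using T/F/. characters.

Step 1: 1 trees catch fire, 1 burn out
  TTTF.
  TTTT.
  .TTTT
  T.T.T
  TTTTT
Step 2: 2 trees catch fire, 1 burn out
  TTF..
  TTTF.
  .TTTT
  T.T.T
  TTTTT
Step 3: 3 trees catch fire, 2 burn out
  TF...
  TTF..
  .TTFT
  T.T.T
  TTTTT

TF...
TTF..
.TTFT
T.T.T
TTTTT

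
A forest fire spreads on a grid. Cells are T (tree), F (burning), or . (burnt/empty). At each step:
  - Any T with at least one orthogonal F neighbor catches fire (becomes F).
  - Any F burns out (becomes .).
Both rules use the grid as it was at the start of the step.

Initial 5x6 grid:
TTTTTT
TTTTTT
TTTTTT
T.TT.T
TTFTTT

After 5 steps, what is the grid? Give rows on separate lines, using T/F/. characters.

Step 1: 3 trees catch fire, 1 burn out
  TTTTTT
  TTTTTT
  TTTTTT
  T.FT.T
  TF.FTT
Step 2: 4 trees catch fire, 3 burn out
  TTTTTT
  TTTTTT
  TTFTTT
  T..F.T
  F...FT
Step 3: 5 trees catch fire, 4 burn out
  TTTTTT
  TTFTTT
  TF.FTT
  F....T
  .....F
Step 4: 6 trees catch fire, 5 burn out
  TTFTTT
  TF.FTT
  F...FT
  .....F
  ......
Step 5: 5 trees catch fire, 6 burn out
  TF.FTT
  F...FT
  .....F
  ......
  ......

TF.FTT
F...FT
.....F
......
......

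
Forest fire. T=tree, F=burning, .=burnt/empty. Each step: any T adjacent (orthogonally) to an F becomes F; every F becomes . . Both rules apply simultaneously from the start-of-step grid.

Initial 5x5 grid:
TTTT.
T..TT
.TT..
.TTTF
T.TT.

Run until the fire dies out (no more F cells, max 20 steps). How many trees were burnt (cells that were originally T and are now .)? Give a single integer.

Answer: 7

Derivation:
Step 1: +1 fires, +1 burnt (F count now 1)
Step 2: +2 fires, +1 burnt (F count now 2)
Step 3: +3 fires, +2 burnt (F count now 3)
Step 4: +1 fires, +3 burnt (F count now 1)
Step 5: +0 fires, +1 burnt (F count now 0)
Fire out after step 5
Initially T: 15, now '.': 17
Total burnt (originally-T cells now '.'): 7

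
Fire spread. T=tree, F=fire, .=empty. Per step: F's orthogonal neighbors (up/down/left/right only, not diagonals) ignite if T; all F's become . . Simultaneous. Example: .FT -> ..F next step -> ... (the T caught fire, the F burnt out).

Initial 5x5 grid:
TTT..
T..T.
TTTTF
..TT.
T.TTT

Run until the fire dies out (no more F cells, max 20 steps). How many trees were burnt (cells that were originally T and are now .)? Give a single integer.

Answer: 14

Derivation:
Step 1: +1 fires, +1 burnt (F count now 1)
Step 2: +3 fires, +1 burnt (F count now 3)
Step 3: +3 fires, +3 burnt (F count now 3)
Step 4: +3 fires, +3 burnt (F count now 3)
Step 5: +1 fires, +3 burnt (F count now 1)
Step 6: +1 fires, +1 burnt (F count now 1)
Step 7: +1 fires, +1 burnt (F count now 1)
Step 8: +1 fires, +1 burnt (F count now 1)
Step 9: +0 fires, +1 burnt (F count now 0)
Fire out after step 9
Initially T: 15, now '.': 24
Total burnt (originally-T cells now '.'): 14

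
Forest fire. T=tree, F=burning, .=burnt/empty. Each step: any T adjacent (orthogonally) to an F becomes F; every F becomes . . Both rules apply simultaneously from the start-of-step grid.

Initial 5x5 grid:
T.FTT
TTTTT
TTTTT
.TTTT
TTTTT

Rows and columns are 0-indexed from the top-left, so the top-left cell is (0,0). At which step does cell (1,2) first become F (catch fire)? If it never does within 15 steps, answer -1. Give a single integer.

Step 1: cell (1,2)='F' (+2 fires, +1 burnt)
  -> target ignites at step 1
Step 2: cell (1,2)='.' (+4 fires, +2 burnt)
Step 3: cell (1,2)='.' (+5 fires, +4 burnt)
Step 4: cell (1,2)='.' (+6 fires, +5 burnt)
Step 5: cell (1,2)='.' (+3 fires, +6 burnt)
Step 6: cell (1,2)='.' (+2 fires, +3 burnt)
Step 7: cell (1,2)='.' (+0 fires, +2 burnt)
  fire out at step 7

1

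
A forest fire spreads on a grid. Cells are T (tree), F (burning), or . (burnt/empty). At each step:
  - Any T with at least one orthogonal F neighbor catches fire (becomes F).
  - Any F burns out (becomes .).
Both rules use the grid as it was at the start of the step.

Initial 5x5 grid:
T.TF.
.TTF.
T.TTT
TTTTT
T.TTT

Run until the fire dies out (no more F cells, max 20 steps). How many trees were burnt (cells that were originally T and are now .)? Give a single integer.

Step 1: +3 fires, +2 burnt (F count now 3)
Step 2: +4 fires, +3 burnt (F count now 4)
Step 3: +3 fires, +4 burnt (F count now 3)
Step 4: +3 fires, +3 burnt (F count now 3)
Step 5: +1 fires, +3 burnt (F count now 1)
Step 6: +2 fires, +1 burnt (F count now 2)
Step 7: +0 fires, +2 burnt (F count now 0)
Fire out after step 7
Initially T: 17, now '.': 24
Total burnt (originally-T cells now '.'): 16

Answer: 16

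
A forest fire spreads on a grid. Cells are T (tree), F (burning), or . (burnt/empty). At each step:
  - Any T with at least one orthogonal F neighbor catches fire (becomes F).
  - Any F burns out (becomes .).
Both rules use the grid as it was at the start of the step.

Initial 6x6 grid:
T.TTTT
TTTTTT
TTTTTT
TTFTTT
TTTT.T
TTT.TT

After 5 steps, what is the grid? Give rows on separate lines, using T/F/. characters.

Step 1: 4 trees catch fire, 1 burn out
  T.TTTT
  TTTTTT
  TTFTTT
  TF.FTT
  TTFT.T
  TTT.TT
Step 2: 8 trees catch fire, 4 burn out
  T.TTTT
  TTFTTT
  TF.FTT
  F...FT
  TF.F.T
  TTF.TT
Step 3: 8 trees catch fire, 8 burn out
  T.FTTT
  TF.FTT
  F...FT
  .....F
  F....T
  TF..TT
Step 4: 6 trees catch fire, 8 burn out
  T..FTT
  F...FT
  .....F
  ......
  .....F
  F...TT
Step 5: 4 trees catch fire, 6 burn out
  F...FT
  .....F
  ......
  ......
  ......
  ....TF

F...FT
.....F
......
......
......
....TF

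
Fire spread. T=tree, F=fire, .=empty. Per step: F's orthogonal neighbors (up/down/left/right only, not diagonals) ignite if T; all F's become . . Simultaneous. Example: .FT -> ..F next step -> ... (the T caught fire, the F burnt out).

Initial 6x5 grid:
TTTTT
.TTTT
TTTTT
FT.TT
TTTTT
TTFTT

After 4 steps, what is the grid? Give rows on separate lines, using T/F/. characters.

Step 1: 6 trees catch fire, 2 burn out
  TTTTT
  .TTTT
  FTTTT
  .F.TT
  FTFTT
  TF.FT
Step 2: 5 trees catch fire, 6 burn out
  TTTTT
  .TTTT
  .FTTT
  ...TT
  .F.FT
  F...F
Step 3: 4 trees catch fire, 5 burn out
  TTTTT
  .FTTT
  ..FTT
  ...FT
  ....F
  .....
Step 4: 4 trees catch fire, 4 burn out
  TFTTT
  ..FTT
  ...FT
  ....F
  .....
  .....

TFTTT
..FTT
...FT
....F
.....
.....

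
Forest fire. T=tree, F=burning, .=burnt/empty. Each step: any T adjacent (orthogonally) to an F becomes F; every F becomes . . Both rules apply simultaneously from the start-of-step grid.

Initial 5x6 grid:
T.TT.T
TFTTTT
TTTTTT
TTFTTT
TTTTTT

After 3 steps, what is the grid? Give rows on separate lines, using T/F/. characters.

Step 1: 7 trees catch fire, 2 burn out
  T.TT.T
  F.FTTT
  TFFTTT
  TF.FTT
  TTFTTT
Step 2: 9 trees catch fire, 7 burn out
  F.FT.T
  ...FTT
  F..FTT
  F...FT
  TF.FTT
Step 3: 6 trees catch fire, 9 burn out
  ...F.T
  ....FT
  ....FT
  .....F
  F...FT

...F.T
....FT
....FT
.....F
F...FT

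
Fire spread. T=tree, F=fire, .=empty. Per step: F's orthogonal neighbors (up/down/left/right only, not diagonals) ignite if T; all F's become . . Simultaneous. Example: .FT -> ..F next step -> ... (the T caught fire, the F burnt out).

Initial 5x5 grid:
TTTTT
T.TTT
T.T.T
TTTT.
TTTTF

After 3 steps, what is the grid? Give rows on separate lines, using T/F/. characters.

Step 1: 1 trees catch fire, 1 burn out
  TTTTT
  T.TTT
  T.T.T
  TTTT.
  TTTF.
Step 2: 2 trees catch fire, 1 burn out
  TTTTT
  T.TTT
  T.T.T
  TTTF.
  TTF..
Step 3: 2 trees catch fire, 2 burn out
  TTTTT
  T.TTT
  T.T.T
  TTF..
  TF...

TTTTT
T.TTT
T.T.T
TTF..
TF...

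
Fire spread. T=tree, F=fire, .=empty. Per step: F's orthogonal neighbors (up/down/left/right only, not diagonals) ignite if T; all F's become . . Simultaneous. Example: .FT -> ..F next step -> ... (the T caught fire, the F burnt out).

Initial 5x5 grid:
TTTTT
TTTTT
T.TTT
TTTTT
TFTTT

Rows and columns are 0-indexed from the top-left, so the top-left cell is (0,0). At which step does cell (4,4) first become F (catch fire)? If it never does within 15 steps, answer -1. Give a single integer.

Step 1: cell (4,4)='T' (+3 fires, +1 burnt)
Step 2: cell (4,4)='T' (+3 fires, +3 burnt)
Step 3: cell (4,4)='F' (+4 fires, +3 burnt)
  -> target ignites at step 3
Step 4: cell (4,4)='.' (+4 fires, +4 burnt)
Step 5: cell (4,4)='.' (+5 fires, +4 burnt)
Step 6: cell (4,4)='.' (+3 fires, +5 burnt)
Step 7: cell (4,4)='.' (+1 fires, +3 burnt)
Step 8: cell (4,4)='.' (+0 fires, +1 burnt)
  fire out at step 8

3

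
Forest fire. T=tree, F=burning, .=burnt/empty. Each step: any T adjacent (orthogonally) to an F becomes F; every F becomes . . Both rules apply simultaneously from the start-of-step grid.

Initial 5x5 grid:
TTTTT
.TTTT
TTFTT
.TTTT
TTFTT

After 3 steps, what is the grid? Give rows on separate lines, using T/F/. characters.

Step 1: 6 trees catch fire, 2 burn out
  TTTTT
  .TFTT
  TF.FT
  .TFTT
  TF.FT
Step 2: 9 trees catch fire, 6 burn out
  TTFTT
  .F.FT
  F...F
  .F.FT
  F...F
Step 3: 4 trees catch fire, 9 burn out
  TF.FT
  ....F
  .....
  ....F
  .....

TF.FT
....F
.....
....F
.....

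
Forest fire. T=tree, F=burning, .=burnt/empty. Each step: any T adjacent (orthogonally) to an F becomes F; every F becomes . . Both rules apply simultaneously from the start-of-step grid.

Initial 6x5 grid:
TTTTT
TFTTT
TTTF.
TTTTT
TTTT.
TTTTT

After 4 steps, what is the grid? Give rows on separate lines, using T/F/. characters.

Step 1: 7 trees catch fire, 2 burn out
  TFTTT
  F.FFT
  TFF..
  TTTFT
  TTTT.
  TTTTT
Step 2: 9 trees catch fire, 7 burn out
  F.FFT
  ....F
  F....
  TFF.F
  TTTF.
  TTTTT
Step 3: 5 trees catch fire, 9 burn out
  ....F
  .....
  .....
  F....
  TFF..
  TTTFT
Step 4: 4 trees catch fire, 5 burn out
  .....
  .....
  .....
  .....
  F....
  TFF.F

.....
.....
.....
.....
F....
TFF.F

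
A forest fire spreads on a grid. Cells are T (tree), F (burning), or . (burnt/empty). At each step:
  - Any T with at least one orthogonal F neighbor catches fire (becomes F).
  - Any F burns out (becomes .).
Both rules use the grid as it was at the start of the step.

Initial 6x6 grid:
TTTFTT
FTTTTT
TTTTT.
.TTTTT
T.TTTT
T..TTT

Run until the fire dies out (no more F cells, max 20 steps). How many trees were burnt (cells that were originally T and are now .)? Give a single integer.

Step 1: +6 fires, +2 burnt (F count now 6)
Step 2: +6 fires, +6 burnt (F count now 6)
Step 3: +5 fires, +6 burnt (F count now 5)
Step 4: +3 fires, +5 burnt (F count now 3)
Step 5: +4 fires, +3 burnt (F count now 4)
Step 6: +2 fires, +4 burnt (F count now 2)
Step 7: +1 fires, +2 burnt (F count now 1)
Step 8: +0 fires, +1 burnt (F count now 0)
Fire out after step 8
Initially T: 29, now '.': 34
Total burnt (originally-T cells now '.'): 27

Answer: 27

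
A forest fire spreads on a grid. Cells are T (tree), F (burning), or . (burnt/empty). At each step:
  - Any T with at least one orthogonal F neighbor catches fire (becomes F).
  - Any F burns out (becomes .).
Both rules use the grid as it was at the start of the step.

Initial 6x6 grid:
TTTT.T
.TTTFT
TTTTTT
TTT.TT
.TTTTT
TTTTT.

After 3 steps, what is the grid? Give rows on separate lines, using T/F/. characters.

Step 1: 3 trees catch fire, 1 burn out
  TTTT.T
  .TTF.F
  TTTTFT
  TTT.TT
  .TTTTT
  TTTTT.
Step 2: 6 trees catch fire, 3 burn out
  TTTF.F
  .TF...
  TTTF.F
  TTT.FT
  .TTTTT
  TTTTT.
Step 3: 5 trees catch fire, 6 burn out
  TTF...
  .F....
  TTF...
  TTT..F
  .TTTFT
  TTTTT.

TTF...
.F....
TTF...
TTT..F
.TTTFT
TTTTT.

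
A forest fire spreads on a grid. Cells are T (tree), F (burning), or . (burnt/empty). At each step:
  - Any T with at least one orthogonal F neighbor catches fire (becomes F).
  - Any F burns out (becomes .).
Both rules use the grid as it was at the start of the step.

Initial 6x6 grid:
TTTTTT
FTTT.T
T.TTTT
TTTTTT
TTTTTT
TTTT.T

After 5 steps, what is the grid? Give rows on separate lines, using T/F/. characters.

Step 1: 3 trees catch fire, 1 burn out
  FTTTTT
  .FTT.T
  F.TTTT
  TTTTTT
  TTTTTT
  TTTT.T
Step 2: 3 trees catch fire, 3 burn out
  .FTTTT
  ..FT.T
  ..TTTT
  FTTTTT
  TTTTTT
  TTTT.T
Step 3: 5 trees catch fire, 3 burn out
  ..FTTT
  ...F.T
  ..FTTT
  .FTTTT
  FTTTTT
  TTTT.T
Step 4: 5 trees catch fire, 5 burn out
  ...FTT
  .....T
  ...FTT
  ..FTTT
  .FTTTT
  FTTT.T
Step 5: 5 trees catch fire, 5 burn out
  ....FT
  .....T
  ....FT
  ...FTT
  ..FTTT
  .FTT.T

....FT
.....T
....FT
...FTT
..FTTT
.FTT.T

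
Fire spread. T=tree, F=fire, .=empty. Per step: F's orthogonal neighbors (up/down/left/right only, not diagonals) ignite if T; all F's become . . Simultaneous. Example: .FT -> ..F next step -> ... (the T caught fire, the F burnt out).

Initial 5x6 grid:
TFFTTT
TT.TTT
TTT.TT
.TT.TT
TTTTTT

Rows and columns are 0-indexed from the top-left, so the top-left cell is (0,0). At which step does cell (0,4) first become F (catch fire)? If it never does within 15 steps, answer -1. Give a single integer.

Step 1: cell (0,4)='T' (+3 fires, +2 burnt)
Step 2: cell (0,4)='F' (+4 fires, +3 burnt)
  -> target ignites at step 2
Step 3: cell (0,4)='.' (+5 fires, +4 burnt)
Step 4: cell (0,4)='.' (+4 fires, +5 burnt)
Step 5: cell (0,4)='.' (+4 fires, +4 burnt)
Step 6: cell (0,4)='.' (+3 fires, +4 burnt)
Step 7: cell (0,4)='.' (+1 fires, +3 burnt)
Step 8: cell (0,4)='.' (+0 fires, +1 burnt)
  fire out at step 8

2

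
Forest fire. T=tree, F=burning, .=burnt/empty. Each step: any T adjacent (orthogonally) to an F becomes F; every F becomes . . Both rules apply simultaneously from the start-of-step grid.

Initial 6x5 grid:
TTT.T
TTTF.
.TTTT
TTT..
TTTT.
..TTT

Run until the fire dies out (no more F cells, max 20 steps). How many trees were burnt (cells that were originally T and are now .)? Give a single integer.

Step 1: +2 fires, +1 burnt (F count now 2)
Step 2: +4 fires, +2 burnt (F count now 4)
Step 3: +4 fires, +4 burnt (F count now 4)
Step 4: +3 fires, +4 burnt (F count now 3)
Step 5: +4 fires, +3 burnt (F count now 4)
Step 6: +2 fires, +4 burnt (F count now 2)
Step 7: +1 fires, +2 burnt (F count now 1)
Step 8: +0 fires, +1 burnt (F count now 0)
Fire out after step 8
Initially T: 21, now '.': 29
Total burnt (originally-T cells now '.'): 20

Answer: 20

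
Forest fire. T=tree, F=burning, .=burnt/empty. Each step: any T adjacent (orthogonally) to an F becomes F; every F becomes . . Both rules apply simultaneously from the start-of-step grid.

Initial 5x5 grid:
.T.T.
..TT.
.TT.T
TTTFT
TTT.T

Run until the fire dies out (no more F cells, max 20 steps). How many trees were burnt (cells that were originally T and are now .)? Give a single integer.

Answer: 14

Derivation:
Step 1: +2 fires, +1 burnt (F count now 2)
Step 2: +5 fires, +2 burnt (F count now 5)
Step 3: +4 fires, +5 burnt (F count now 4)
Step 4: +2 fires, +4 burnt (F count now 2)
Step 5: +1 fires, +2 burnt (F count now 1)
Step 6: +0 fires, +1 burnt (F count now 0)
Fire out after step 6
Initially T: 15, now '.': 24
Total burnt (originally-T cells now '.'): 14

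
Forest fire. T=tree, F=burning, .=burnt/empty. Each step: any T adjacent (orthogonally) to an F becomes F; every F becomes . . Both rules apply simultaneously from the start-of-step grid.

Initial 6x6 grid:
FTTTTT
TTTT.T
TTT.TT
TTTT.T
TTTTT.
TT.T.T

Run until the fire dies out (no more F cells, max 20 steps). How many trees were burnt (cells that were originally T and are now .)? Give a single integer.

Answer: 28

Derivation:
Step 1: +2 fires, +1 burnt (F count now 2)
Step 2: +3 fires, +2 burnt (F count now 3)
Step 3: +4 fires, +3 burnt (F count now 4)
Step 4: +5 fires, +4 burnt (F count now 5)
Step 5: +4 fires, +5 burnt (F count now 4)
Step 6: +4 fires, +4 burnt (F count now 4)
Step 7: +2 fires, +4 burnt (F count now 2)
Step 8: +4 fires, +2 burnt (F count now 4)
Step 9: +0 fires, +4 burnt (F count now 0)
Fire out after step 9
Initially T: 29, now '.': 35
Total burnt (originally-T cells now '.'): 28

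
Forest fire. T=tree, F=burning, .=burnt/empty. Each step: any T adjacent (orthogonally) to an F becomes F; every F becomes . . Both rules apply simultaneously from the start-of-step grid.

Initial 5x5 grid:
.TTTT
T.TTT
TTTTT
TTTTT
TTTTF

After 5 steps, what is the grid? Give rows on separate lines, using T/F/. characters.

Step 1: 2 trees catch fire, 1 burn out
  .TTTT
  T.TTT
  TTTTT
  TTTTF
  TTTF.
Step 2: 3 trees catch fire, 2 burn out
  .TTTT
  T.TTT
  TTTTF
  TTTF.
  TTF..
Step 3: 4 trees catch fire, 3 burn out
  .TTTT
  T.TTF
  TTTF.
  TTF..
  TF...
Step 4: 5 trees catch fire, 4 burn out
  .TTTF
  T.TF.
  TTF..
  TF...
  F....
Step 5: 4 trees catch fire, 5 burn out
  .TTF.
  T.F..
  TF...
  F....
  .....

.TTF.
T.F..
TF...
F....
.....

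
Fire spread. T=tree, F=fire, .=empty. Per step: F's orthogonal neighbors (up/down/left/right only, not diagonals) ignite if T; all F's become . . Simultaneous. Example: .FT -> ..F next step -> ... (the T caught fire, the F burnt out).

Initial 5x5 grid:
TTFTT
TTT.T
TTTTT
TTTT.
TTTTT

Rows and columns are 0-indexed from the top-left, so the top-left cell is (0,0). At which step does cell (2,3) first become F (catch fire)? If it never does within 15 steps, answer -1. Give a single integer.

Step 1: cell (2,3)='T' (+3 fires, +1 burnt)
Step 2: cell (2,3)='T' (+4 fires, +3 burnt)
Step 3: cell (2,3)='F' (+5 fires, +4 burnt)
  -> target ignites at step 3
Step 4: cell (2,3)='.' (+5 fires, +5 burnt)
Step 5: cell (2,3)='.' (+3 fires, +5 burnt)
Step 6: cell (2,3)='.' (+2 fires, +3 burnt)
Step 7: cell (2,3)='.' (+0 fires, +2 burnt)
  fire out at step 7

3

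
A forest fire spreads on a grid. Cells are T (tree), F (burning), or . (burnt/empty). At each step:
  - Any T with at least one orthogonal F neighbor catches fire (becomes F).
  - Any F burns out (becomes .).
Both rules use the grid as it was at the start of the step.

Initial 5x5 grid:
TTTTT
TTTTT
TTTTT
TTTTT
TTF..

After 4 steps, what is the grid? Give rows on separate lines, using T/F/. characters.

Step 1: 2 trees catch fire, 1 burn out
  TTTTT
  TTTTT
  TTTTT
  TTFTT
  TF...
Step 2: 4 trees catch fire, 2 burn out
  TTTTT
  TTTTT
  TTFTT
  TF.FT
  F....
Step 3: 5 trees catch fire, 4 burn out
  TTTTT
  TTFTT
  TF.FT
  F...F
  .....
Step 4: 5 trees catch fire, 5 burn out
  TTFTT
  TF.FT
  F...F
  .....
  .....

TTFTT
TF.FT
F...F
.....
.....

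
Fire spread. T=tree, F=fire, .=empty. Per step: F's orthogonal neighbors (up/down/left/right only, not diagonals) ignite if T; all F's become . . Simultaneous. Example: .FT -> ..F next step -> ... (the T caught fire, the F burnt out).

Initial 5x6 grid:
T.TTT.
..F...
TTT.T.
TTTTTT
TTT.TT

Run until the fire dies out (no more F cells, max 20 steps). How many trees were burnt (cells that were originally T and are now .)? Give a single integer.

Answer: 18

Derivation:
Step 1: +2 fires, +1 burnt (F count now 2)
Step 2: +3 fires, +2 burnt (F count now 3)
Step 3: +5 fires, +3 burnt (F count now 5)
Step 4: +3 fires, +5 burnt (F count now 3)
Step 5: +4 fires, +3 burnt (F count now 4)
Step 6: +1 fires, +4 burnt (F count now 1)
Step 7: +0 fires, +1 burnt (F count now 0)
Fire out after step 7
Initially T: 19, now '.': 29
Total burnt (originally-T cells now '.'): 18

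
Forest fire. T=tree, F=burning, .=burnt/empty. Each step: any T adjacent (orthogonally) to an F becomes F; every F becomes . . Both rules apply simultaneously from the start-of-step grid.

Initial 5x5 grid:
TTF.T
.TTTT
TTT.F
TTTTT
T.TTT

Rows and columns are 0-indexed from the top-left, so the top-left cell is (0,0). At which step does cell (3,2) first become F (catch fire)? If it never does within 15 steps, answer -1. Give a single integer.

Step 1: cell (3,2)='T' (+4 fires, +2 burnt)
Step 2: cell (3,2)='T' (+7 fires, +4 burnt)
Step 3: cell (3,2)='F' (+3 fires, +7 burnt)
  -> target ignites at step 3
Step 4: cell (3,2)='.' (+3 fires, +3 burnt)
Step 5: cell (3,2)='.' (+1 fires, +3 burnt)
Step 6: cell (3,2)='.' (+1 fires, +1 burnt)
Step 7: cell (3,2)='.' (+0 fires, +1 burnt)
  fire out at step 7

3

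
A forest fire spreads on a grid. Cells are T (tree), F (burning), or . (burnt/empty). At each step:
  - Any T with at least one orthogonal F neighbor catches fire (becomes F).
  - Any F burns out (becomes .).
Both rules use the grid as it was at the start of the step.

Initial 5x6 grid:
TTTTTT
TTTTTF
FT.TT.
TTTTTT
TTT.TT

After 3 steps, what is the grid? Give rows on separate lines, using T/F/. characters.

Step 1: 5 trees catch fire, 2 burn out
  TTTTTF
  FTTTF.
  .F.TT.
  FTTTTT
  TTT.TT
Step 2: 7 trees catch fire, 5 burn out
  FTTTF.
  .FTF..
  ...TF.
  .FTTTT
  FTT.TT
Step 3: 7 trees catch fire, 7 burn out
  .FTF..
  ..F...
  ...F..
  ..FTFT
  .FT.TT

.FTF..
..F...
...F..
..FTFT
.FT.TT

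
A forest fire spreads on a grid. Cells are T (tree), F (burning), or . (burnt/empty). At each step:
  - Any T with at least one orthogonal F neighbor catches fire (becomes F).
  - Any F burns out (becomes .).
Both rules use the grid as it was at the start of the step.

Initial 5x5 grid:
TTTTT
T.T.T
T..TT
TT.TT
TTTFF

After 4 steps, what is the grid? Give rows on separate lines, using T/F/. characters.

Step 1: 3 trees catch fire, 2 burn out
  TTTTT
  T.T.T
  T..TT
  TT.FF
  TTF..
Step 2: 3 trees catch fire, 3 burn out
  TTTTT
  T.T.T
  T..FF
  TT...
  TF...
Step 3: 3 trees catch fire, 3 burn out
  TTTTT
  T.T.F
  T....
  TF...
  F....
Step 4: 2 trees catch fire, 3 burn out
  TTTTF
  T.T..
  T....
  F....
  .....

TTTTF
T.T..
T....
F....
.....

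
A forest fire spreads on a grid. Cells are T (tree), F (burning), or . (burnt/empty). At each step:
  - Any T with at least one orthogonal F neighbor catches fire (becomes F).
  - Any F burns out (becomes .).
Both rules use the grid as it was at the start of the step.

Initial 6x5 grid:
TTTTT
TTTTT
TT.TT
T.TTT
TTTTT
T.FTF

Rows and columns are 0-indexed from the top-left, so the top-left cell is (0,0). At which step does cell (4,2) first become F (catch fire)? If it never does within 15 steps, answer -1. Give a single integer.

Step 1: cell (4,2)='F' (+3 fires, +2 burnt)
  -> target ignites at step 1
Step 2: cell (4,2)='.' (+4 fires, +3 burnt)
Step 3: cell (4,2)='.' (+3 fires, +4 burnt)
Step 4: cell (4,2)='.' (+4 fires, +3 burnt)
Step 5: cell (4,2)='.' (+3 fires, +4 burnt)
Step 6: cell (4,2)='.' (+4 fires, +3 burnt)
Step 7: cell (4,2)='.' (+3 fires, +4 burnt)
Step 8: cell (4,2)='.' (+1 fires, +3 burnt)
Step 9: cell (4,2)='.' (+0 fires, +1 burnt)
  fire out at step 9

1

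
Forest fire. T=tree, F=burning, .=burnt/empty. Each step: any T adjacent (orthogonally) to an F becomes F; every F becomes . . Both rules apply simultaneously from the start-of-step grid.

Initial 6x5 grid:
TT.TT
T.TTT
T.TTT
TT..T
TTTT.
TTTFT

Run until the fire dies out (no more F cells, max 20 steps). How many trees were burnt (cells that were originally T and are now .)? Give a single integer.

Step 1: +3 fires, +1 burnt (F count now 3)
Step 2: +2 fires, +3 burnt (F count now 2)
Step 3: +2 fires, +2 burnt (F count now 2)
Step 4: +2 fires, +2 burnt (F count now 2)
Step 5: +1 fires, +2 burnt (F count now 1)
Step 6: +1 fires, +1 burnt (F count now 1)
Step 7: +1 fires, +1 burnt (F count now 1)
Step 8: +1 fires, +1 burnt (F count now 1)
Step 9: +1 fires, +1 burnt (F count now 1)
Step 10: +0 fires, +1 burnt (F count now 0)
Fire out after step 10
Initially T: 23, now '.': 21
Total burnt (originally-T cells now '.'): 14

Answer: 14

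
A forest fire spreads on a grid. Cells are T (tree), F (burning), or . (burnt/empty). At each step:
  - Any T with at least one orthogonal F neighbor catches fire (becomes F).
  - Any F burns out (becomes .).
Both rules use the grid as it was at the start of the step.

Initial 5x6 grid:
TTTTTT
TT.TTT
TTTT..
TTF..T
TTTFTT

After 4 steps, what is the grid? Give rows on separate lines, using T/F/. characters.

Step 1: 4 trees catch fire, 2 burn out
  TTTTTT
  TT.TTT
  TTFT..
  TF...T
  TTF.FT
Step 2: 5 trees catch fire, 4 burn out
  TTTTTT
  TT.TTT
  TF.F..
  F....T
  TF...F
Step 3: 5 trees catch fire, 5 burn out
  TTTTTT
  TF.FTT
  F.....
  .....F
  F.....
Step 4: 4 trees catch fire, 5 burn out
  TFTFTT
  F...FT
  ......
  ......
  ......

TFTFTT
F...FT
......
......
......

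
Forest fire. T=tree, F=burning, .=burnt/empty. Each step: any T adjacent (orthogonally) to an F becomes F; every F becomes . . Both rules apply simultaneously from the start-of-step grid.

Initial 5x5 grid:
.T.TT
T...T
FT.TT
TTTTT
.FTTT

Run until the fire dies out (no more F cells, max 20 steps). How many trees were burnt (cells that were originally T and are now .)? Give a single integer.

Step 1: +5 fires, +2 burnt (F count now 5)
Step 2: +2 fires, +5 burnt (F count now 2)
Step 3: +2 fires, +2 burnt (F count now 2)
Step 4: +2 fires, +2 burnt (F count now 2)
Step 5: +1 fires, +2 burnt (F count now 1)
Step 6: +1 fires, +1 burnt (F count now 1)
Step 7: +1 fires, +1 burnt (F count now 1)
Step 8: +1 fires, +1 burnt (F count now 1)
Step 9: +0 fires, +1 burnt (F count now 0)
Fire out after step 9
Initially T: 16, now '.': 24
Total burnt (originally-T cells now '.'): 15

Answer: 15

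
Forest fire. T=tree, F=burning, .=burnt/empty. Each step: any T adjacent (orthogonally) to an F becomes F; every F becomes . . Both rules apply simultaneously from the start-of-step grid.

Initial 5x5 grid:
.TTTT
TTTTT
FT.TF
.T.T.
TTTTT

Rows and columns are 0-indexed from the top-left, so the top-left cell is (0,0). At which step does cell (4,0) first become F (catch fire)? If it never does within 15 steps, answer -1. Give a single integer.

Step 1: cell (4,0)='T' (+4 fires, +2 burnt)
Step 2: cell (4,0)='T' (+5 fires, +4 burnt)
Step 3: cell (4,0)='T' (+5 fires, +5 burnt)
Step 4: cell (4,0)='F' (+4 fires, +5 burnt)
  -> target ignites at step 4
Step 5: cell (4,0)='.' (+0 fires, +4 burnt)
  fire out at step 5

4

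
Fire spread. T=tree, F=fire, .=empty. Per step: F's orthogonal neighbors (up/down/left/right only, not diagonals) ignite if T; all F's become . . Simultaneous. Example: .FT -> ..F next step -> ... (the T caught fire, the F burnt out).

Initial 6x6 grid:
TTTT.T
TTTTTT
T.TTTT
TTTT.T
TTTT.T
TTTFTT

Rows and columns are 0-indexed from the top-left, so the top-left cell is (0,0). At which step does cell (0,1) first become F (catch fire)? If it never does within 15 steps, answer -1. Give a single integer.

Step 1: cell (0,1)='T' (+3 fires, +1 burnt)
Step 2: cell (0,1)='T' (+4 fires, +3 burnt)
Step 3: cell (0,1)='T' (+5 fires, +4 burnt)
Step 4: cell (0,1)='T' (+6 fires, +5 burnt)
Step 5: cell (0,1)='T' (+5 fires, +6 burnt)
Step 6: cell (0,1)='T' (+4 fires, +5 burnt)
Step 7: cell (0,1)='F' (+3 fires, +4 burnt)
  -> target ignites at step 7
Step 8: cell (0,1)='.' (+1 fires, +3 burnt)
Step 9: cell (0,1)='.' (+0 fires, +1 burnt)
  fire out at step 9

7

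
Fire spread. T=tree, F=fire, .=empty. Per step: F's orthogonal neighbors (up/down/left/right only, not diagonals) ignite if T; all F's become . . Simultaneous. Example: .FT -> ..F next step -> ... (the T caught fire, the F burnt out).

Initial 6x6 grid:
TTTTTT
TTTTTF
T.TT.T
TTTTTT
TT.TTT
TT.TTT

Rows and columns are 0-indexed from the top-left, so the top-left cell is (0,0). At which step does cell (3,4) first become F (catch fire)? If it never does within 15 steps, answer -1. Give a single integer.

Step 1: cell (3,4)='T' (+3 fires, +1 burnt)
Step 2: cell (3,4)='T' (+3 fires, +3 burnt)
Step 3: cell (3,4)='F' (+5 fires, +3 burnt)
  -> target ignites at step 3
Step 4: cell (3,4)='.' (+6 fires, +5 burnt)
Step 5: cell (3,4)='.' (+5 fires, +6 burnt)
Step 6: cell (3,4)='.' (+4 fires, +5 burnt)
Step 7: cell (3,4)='.' (+2 fires, +4 burnt)
Step 8: cell (3,4)='.' (+2 fires, +2 burnt)
Step 9: cell (3,4)='.' (+1 fires, +2 burnt)
Step 10: cell (3,4)='.' (+0 fires, +1 burnt)
  fire out at step 10

3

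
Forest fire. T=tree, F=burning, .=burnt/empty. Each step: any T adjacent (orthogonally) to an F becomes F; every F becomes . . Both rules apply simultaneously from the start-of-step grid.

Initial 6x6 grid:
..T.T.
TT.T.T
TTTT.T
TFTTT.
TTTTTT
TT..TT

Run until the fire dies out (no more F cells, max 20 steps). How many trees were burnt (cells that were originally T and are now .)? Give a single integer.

Answer: 21

Derivation:
Step 1: +4 fires, +1 burnt (F count now 4)
Step 2: +7 fires, +4 burnt (F count now 7)
Step 3: +5 fires, +7 burnt (F count now 5)
Step 4: +2 fires, +5 burnt (F count now 2)
Step 5: +2 fires, +2 burnt (F count now 2)
Step 6: +1 fires, +2 burnt (F count now 1)
Step 7: +0 fires, +1 burnt (F count now 0)
Fire out after step 7
Initially T: 25, now '.': 32
Total burnt (originally-T cells now '.'): 21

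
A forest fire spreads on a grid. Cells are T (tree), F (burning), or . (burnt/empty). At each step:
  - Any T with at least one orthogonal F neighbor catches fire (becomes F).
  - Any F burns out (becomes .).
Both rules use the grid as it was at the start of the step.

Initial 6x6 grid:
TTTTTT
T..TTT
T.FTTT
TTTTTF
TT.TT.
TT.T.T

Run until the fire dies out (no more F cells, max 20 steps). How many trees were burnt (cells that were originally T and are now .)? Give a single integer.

Step 1: +4 fires, +2 burnt (F count now 4)
Step 2: +6 fires, +4 burnt (F count now 6)
Step 3: +6 fires, +6 burnt (F count now 6)
Step 4: +6 fires, +6 burnt (F count now 6)
Step 5: +3 fires, +6 burnt (F count now 3)
Step 6: +1 fires, +3 burnt (F count now 1)
Step 7: +0 fires, +1 burnt (F count now 0)
Fire out after step 7
Initially T: 27, now '.': 35
Total burnt (originally-T cells now '.'): 26

Answer: 26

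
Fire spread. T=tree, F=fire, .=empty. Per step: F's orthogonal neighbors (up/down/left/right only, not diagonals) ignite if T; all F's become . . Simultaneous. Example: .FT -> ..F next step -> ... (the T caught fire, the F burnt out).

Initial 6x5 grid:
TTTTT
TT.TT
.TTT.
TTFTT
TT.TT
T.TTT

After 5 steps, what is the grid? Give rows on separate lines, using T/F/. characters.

Step 1: 3 trees catch fire, 1 burn out
  TTTTT
  TT.TT
  .TFT.
  TF.FT
  TT.TT
  T.TTT
Step 2: 6 trees catch fire, 3 burn out
  TTTTT
  TT.TT
  .F.F.
  F...F
  TF.FT
  T.TTT
Step 3: 5 trees catch fire, 6 burn out
  TTTTT
  TF.FT
  .....
  .....
  F...F
  T.TFT
Step 4: 7 trees catch fire, 5 burn out
  TFTFT
  F...F
  .....
  .....
  .....
  F.F.F
Step 5: 3 trees catch fire, 7 burn out
  F.F.F
  .....
  .....
  .....
  .....
  .....

F.F.F
.....
.....
.....
.....
.....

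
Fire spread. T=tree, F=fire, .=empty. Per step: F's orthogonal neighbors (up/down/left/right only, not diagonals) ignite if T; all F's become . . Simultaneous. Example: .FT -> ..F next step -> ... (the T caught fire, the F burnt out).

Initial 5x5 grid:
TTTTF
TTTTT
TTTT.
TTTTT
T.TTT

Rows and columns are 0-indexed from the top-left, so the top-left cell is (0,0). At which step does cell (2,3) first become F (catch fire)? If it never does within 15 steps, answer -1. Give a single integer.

Step 1: cell (2,3)='T' (+2 fires, +1 burnt)
Step 2: cell (2,3)='T' (+2 fires, +2 burnt)
Step 3: cell (2,3)='F' (+3 fires, +2 burnt)
  -> target ignites at step 3
Step 4: cell (2,3)='.' (+4 fires, +3 burnt)
Step 5: cell (2,3)='.' (+5 fires, +4 burnt)
Step 6: cell (2,3)='.' (+4 fires, +5 burnt)
Step 7: cell (2,3)='.' (+1 fires, +4 burnt)
Step 8: cell (2,3)='.' (+1 fires, +1 burnt)
Step 9: cell (2,3)='.' (+0 fires, +1 burnt)
  fire out at step 9

3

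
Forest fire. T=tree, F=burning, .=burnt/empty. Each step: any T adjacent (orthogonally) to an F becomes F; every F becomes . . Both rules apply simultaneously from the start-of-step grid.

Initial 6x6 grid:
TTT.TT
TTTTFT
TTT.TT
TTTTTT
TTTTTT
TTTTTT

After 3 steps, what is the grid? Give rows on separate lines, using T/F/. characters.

Step 1: 4 trees catch fire, 1 burn out
  TTT.FT
  TTTF.F
  TTT.FT
  TTTTTT
  TTTTTT
  TTTTTT
Step 2: 4 trees catch fire, 4 burn out
  TTT..F
  TTF...
  TTT..F
  TTTTFT
  TTTTTT
  TTTTTT
Step 3: 6 trees catch fire, 4 burn out
  TTF...
  TF....
  TTF...
  TTTF.F
  TTTTFT
  TTTTTT

TTF...
TF....
TTF...
TTTF.F
TTTTFT
TTTTTT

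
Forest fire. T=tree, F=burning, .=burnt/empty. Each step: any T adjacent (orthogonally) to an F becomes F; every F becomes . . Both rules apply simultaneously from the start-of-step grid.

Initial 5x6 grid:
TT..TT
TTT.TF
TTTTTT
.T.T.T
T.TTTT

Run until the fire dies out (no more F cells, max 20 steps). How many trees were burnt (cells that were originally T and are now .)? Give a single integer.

Step 1: +3 fires, +1 burnt (F count now 3)
Step 2: +3 fires, +3 burnt (F count now 3)
Step 3: +2 fires, +3 burnt (F count now 2)
Step 4: +3 fires, +2 burnt (F count now 3)
Step 5: +3 fires, +3 burnt (F count now 3)
Step 6: +4 fires, +3 burnt (F count now 4)
Step 7: +2 fires, +4 burnt (F count now 2)
Step 8: +1 fires, +2 burnt (F count now 1)
Step 9: +0 fires, +1 burnt (F count now 0)
Fire out after step 9
Initially T: 22, now '.': 29
Total burnt (originally-T cells now '.'): 21

Answer: 21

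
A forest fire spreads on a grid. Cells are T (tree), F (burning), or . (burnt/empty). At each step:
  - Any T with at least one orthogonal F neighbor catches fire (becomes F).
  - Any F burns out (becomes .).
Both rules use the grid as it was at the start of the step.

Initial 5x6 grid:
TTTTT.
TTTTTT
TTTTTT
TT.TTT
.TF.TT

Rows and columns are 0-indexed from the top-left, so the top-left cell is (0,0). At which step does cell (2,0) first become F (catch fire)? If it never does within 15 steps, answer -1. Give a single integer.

Step 1: cell (2,0)='T' (+1 fires, +1 burnt)
Step 2: cell (2,0)='T' (+1 fires, +1 burnt)
Step 3: cell (2,0)='T' (+2 fires, +1 burnt)
Step 4: cell (2,0)='F' (+3 fires, +2 burnt)
  -> target ignites at step 4
Step 5: cell (2,0)='.' (+4 fires, +3 burnt)
Step 6: cell (2,0)='.' (+5 fires, +4 burnt)
Step 7: cell (2,0)='.' (+4 fires, +5 burnt)
Step 8: cell (2,0)='.' (+4 fires, +4 burnt)
Step 9: cell (2,0)='.' (+1 fires, +4 burnt)
Step 10: cell (2,0)='.' (+0 fires, +1 burnt)
  fire out at step 10

4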